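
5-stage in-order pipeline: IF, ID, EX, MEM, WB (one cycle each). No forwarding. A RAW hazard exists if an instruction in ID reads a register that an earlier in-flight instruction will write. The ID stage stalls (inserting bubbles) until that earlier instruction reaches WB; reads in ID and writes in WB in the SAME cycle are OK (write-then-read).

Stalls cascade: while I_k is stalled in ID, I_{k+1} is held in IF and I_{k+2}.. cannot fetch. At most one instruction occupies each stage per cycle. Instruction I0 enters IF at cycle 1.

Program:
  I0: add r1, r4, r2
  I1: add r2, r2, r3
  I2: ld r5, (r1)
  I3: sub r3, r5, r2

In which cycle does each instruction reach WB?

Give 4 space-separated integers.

I0 add r1 <- r4,r2: IF@1 ID@2 stall=0 (-) EX@3 MEM@4 WB@5
I1 add r2 <- r2,r3: IF@2 ID@3 stall=0 (-) EX@4 MEM@5 WB@6
I2 ld r5 <- r1: IF@3 ID@4 stall=1 (RAW on I0.r1 (WB@5)) EX@6 MEM@7 WB@8
I3 sub r3 <- r5,r2: IF@4 ID@6 stall=2 (RAW on I2.r5 (WB@8)) EX@9 MEM@10 WB@11

Answer: 5 6 8 11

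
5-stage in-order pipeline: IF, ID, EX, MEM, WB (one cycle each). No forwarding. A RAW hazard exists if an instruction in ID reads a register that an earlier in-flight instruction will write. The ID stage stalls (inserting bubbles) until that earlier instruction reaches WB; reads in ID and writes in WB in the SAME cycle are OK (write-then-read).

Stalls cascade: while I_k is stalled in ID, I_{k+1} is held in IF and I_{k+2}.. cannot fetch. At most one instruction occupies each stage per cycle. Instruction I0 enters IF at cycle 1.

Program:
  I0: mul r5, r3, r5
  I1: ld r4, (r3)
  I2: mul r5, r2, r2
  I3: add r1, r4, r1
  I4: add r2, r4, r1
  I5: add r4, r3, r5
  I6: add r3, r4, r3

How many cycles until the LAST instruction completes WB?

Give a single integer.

I0 mul r5 <- r3,r5: IF@1 ID@2 stall=0 (-) EX@3 MEM@4 WB@5
I1 ld r4 <- r3: IF@2 ID@3 stall=0 (-) EX@4 MEM@5 WB@6
I2 mul r5 <- r2,r2: IF@3 ID@4 stall=0 (-) EX@5 MEM@6 WB@7
I3 add r1 <- r4,r1: IF@4 ID@5 stall=1 (RAW on I1.r4 (WB@6)) EX@7 MEM@8 WB@9
I4 add r2 <- r4,r1: IF@5 ID@7 stall=2 (RAW on I3.r1 (WB@9)) EX@10 MEM@11 WB@12
I5 add r4 <- r3,r5: IF@7 ID@10 stall=0 (-) EX@11 MEM@12 WB@13
I6 add r3 <- r4,r3: IF@10 ID@11 stall=2 (RAW on I5.r4 (WB@13)) EX@14 MEM@15 WB@16

Answer: 16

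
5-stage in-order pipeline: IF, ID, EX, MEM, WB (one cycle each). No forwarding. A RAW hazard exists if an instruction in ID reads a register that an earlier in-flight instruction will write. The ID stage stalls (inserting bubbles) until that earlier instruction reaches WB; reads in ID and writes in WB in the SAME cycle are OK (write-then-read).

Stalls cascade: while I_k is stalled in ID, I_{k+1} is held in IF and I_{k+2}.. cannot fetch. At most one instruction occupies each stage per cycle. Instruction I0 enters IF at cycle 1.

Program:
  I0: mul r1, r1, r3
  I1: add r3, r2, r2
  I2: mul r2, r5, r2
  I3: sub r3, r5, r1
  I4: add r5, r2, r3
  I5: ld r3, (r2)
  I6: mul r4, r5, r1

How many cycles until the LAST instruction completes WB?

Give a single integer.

I0 mul r1 <- r1,r3: IF@1 ID@2 stall=0 (-) EX@3 MEM@4 WB@5
I1 add r3 <- r2,r2: IF@2 ID@3 stall=0 (-) EX@4 MEM@5 WB@6
I2 mul r2 <- r5,r2: IF@3 ID@4 stall=0 (-) EX@5 MEM@6 WB@7
I3 sub r3 <- r5,r1: IF@4 ID@5 stall=0 (-) EX@6 MEM@7 WB@8
I4 add r5 <- r2,r3: IF@5 ID@6 stall=2 (RAW on I3.r3 (WB@8)) EX@9 MEM@10 WB@11
I5 ld r3 <- r2: IF@6 ID@9 stall=0 (-) EX@10 MEM@11 WB@12
I6 mul r4 <- r5,r1: IF@9 ID@10 stall=1 (RAW on I4.r5 (WB@11)) EX@12 MEM@13 WB@14

Answer: 14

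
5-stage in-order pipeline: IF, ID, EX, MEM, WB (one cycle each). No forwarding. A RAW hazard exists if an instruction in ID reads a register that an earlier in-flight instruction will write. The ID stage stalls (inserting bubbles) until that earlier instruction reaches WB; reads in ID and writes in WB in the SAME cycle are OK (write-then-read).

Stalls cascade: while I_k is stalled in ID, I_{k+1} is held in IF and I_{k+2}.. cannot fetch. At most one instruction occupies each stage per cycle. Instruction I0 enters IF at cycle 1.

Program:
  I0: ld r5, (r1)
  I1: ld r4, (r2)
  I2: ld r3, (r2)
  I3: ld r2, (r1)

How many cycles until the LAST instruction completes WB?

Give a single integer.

I0 ld r5 <- r1: IF@1 ID@2 stall=0 (-) EX@3 MEM@4 WB@5
I1 ld r4 <- r2: IF@2 ID@3 stall=0 (-) EX@4 MEM@5 WB@6
I2 ld r3 <- r2: IF@3 ID@4 stall=0 (-) EX@5 MEM@6 WB@7
I3 ld r2 <- r1: IF@4 ID@5 stall=0 (-) EX@6 MEM@7 WB@8

Answer: 8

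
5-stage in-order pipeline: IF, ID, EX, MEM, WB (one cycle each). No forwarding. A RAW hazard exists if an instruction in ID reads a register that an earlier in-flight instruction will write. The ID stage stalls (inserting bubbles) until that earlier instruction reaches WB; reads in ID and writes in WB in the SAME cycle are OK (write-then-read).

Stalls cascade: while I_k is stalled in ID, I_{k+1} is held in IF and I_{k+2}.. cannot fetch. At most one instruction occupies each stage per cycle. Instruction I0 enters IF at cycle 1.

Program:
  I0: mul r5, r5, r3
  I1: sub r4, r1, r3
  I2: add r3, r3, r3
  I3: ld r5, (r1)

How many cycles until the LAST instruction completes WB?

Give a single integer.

I0 mul r5 <- r5,r3: IF@1 ID@2 stall=0 (-) EX@3 MEM@4 WB@5
I1 sub r4 <- r1,r3: IF@2 ID@3 stall=0 (-) EX@4 MEM@5 WB@6
I2 add r3 <- r3,r3: IF@3 ID@4 stall=0 (-) EX@5 MEM@6 WB@7
I3 ld r5 <- r1: IF@4 ID@5 stall=0 (-) EX@6 MEM@7 WB@8

Answer: 8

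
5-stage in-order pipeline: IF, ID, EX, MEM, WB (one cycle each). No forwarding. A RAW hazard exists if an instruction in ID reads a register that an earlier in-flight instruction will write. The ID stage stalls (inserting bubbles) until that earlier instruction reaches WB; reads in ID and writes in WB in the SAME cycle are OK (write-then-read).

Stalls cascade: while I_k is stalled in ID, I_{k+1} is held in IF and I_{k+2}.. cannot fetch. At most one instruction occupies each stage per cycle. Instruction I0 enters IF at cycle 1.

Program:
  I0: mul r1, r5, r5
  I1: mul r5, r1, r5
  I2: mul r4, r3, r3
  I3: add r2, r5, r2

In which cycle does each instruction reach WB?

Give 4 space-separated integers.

I0 mul r1 <- r5,r5: IF@1 ID@2 stall=0 (-) EX@3 MEM@4 WB@5
I1 mul r5 <- r1,r5: IF@2 ID@3 stall=2 (RAW on I0.r1 (WB@5)) EX@6 MEM@7 WB@8
I2 mul r4 <- r3,r3: IF@3 ID@6 stall=0 (-) EX@7 MEM@8 WB@9
I3 add r2 <- r5,r2: IF@6 ID@7 stall=1 (RAW on I1.r5 (WB@8)) EX@9 MEM@10 WB@11

Answer: 5 8 9 11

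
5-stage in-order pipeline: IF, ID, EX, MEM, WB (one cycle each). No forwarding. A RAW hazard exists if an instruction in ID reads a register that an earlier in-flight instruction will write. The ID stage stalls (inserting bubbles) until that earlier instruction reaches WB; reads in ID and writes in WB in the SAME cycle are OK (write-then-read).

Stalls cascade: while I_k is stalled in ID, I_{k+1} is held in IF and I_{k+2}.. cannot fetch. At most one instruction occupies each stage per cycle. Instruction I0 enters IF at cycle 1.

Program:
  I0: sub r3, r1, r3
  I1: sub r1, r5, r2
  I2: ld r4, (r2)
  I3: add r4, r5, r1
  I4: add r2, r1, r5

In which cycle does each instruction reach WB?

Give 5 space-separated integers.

Answer: 5 6 7 9 10

Derivation:
I0 sub r3 <- r1,r3: IF@1 ID@2 stall=0 (-) EX@3 MEM@4 WB@5
I1 sub r1 <- r5,r2: IF@2 ID@3 stall=0 (-) EX@4 MEM@5 WB@6
I2 ld r4 <- r2: IF@3 ID@4 stall=0 (-) EX@5 MEM@6 WB@7
I3 add r4 <- r5,r1: IF@4 ID@5 stall=1 (RAW on I1.r1 (WB@6)) EX@7 MEM@8 WB@9
I4 add r2 <- r1,r5: IF@5 ID@7 stall=0 (-) EX@8 MEM@9 WB@10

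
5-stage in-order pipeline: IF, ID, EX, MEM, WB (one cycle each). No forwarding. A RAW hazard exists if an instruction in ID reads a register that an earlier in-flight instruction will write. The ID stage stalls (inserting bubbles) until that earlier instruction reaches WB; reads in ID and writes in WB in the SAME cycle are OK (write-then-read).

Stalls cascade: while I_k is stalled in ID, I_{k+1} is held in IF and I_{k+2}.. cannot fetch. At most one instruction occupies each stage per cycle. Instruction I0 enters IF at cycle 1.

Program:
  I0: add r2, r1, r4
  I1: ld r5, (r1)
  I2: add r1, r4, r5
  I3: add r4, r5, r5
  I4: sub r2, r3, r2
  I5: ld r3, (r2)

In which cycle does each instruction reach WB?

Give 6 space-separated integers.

Answer: 5 6 9 10 11 14

Derivation:
I0 add r2 <- r1,r4: IF@1 ID@2 stall=0 (-) EX@3 MEM@4 WB@5
I1 ld r5 <- r1: IF@2 ID@3 stall=0 (-) EX@4 MEM@5 WB@6
I2 add r1 <- r4,r5: IF@3 ID@4 stall=2 (RAW on I1.r5 (WB@6)) EX@7 MEM@8 WB@9
I3 add r4 <- r5,r5: IF@4 ID@7 stall=0 (-) EX@8 MEM@9 WB@10
I4 sub r2 <- r3,r2: IF@7 ID@8 stall=0 (-) EX@9 MEM@10 WB@11
I5 ld r3 <- r2: IF@8 ID@9 stall=2 (RAW on I4.r2 (WB@11)) EX@12 MEM@13 WB@14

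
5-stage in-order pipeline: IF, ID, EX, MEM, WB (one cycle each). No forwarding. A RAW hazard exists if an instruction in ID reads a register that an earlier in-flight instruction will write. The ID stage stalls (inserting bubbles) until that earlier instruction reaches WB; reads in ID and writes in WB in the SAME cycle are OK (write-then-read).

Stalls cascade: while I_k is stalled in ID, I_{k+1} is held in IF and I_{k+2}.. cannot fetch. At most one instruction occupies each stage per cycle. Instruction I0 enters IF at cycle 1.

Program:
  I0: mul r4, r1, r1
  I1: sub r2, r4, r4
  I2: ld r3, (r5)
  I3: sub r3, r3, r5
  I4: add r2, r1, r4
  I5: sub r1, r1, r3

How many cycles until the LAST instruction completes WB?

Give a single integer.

Answer: 15

Derivation:
I0 mul r4 <- r1,r1: IF@1 ID@2 stall=0 (-) EX@3 MEM@4 WB@5
I1 sub r2 <- r4,r4: IF@2 ID@3 stall=2 (RAW on I0.r4 (WB@5)) EX@6 MEM@7 WB@8
I2 ld r3 <- r5: IF@3 ID@6 stall=0 (-) EX@7 MEM@8 WB@9
I3 sub r3 <- r3,r5: IF@6 ID@7 stall=2 (RAW on I2.r3 (WB@9)) EX@10 MEM@11 WB@12
I4 add r2 <- r1,r4: IF@7 ID@10 stall=0 (-) EX@11 MEM@12 WB@13
I5 sub r1 <- r1,r3: IF@10 ID@11 stall=1 (RAW on I3.r3 (WB@12)) EX@13 MEM@14 WB@15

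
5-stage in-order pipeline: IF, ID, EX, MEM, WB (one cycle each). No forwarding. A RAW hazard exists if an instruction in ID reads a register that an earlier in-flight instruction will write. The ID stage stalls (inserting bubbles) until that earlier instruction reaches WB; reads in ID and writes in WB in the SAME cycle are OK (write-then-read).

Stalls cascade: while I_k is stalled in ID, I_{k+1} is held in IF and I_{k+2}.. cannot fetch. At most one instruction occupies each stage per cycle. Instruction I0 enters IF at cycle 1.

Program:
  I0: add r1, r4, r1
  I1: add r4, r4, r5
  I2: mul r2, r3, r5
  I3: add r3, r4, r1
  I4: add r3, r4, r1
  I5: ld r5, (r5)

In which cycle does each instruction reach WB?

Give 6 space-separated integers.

Answer: 5 6 7 9 10 11

Derivation:
I0 add r1 <- r4,r1: IF@1 ID@2 stall=0 (-) EX@3 MEM@4 WB@5
I1 add r4 <- r4,r5: IF@2 ID@3 stall=0 (-) EX@4 MEM@5 WB@6
I2 mul r2 <- r3,r5: IF@3 ID@4 stall=0 (-) EX@5 MEM@6 WB@7
I3 add r3 <- r4,r1: IF@4 ID@5 stall=1 (RAW on I1.r4 (WB@6)) EX@7 MEM@8 WB@9
I4 add r3 <- r4,r1: IF@5 ID@7 stall=0 (-) EX@8 MEM@9 WB@10
I5 ld r5 <- r5: IF@7 ID@8 stall=0 (-) EX@9 MEM@10 WB@11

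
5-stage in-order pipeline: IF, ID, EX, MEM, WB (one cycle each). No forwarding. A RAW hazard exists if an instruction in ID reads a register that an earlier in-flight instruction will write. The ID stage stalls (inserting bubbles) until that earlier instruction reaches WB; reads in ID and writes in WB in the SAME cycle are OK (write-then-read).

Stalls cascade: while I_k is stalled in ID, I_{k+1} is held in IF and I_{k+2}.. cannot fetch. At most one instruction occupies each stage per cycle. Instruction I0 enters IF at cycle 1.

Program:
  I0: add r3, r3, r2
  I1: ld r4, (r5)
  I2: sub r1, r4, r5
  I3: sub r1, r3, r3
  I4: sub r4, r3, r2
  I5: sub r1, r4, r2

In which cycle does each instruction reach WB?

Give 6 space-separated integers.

Answer: 5 6 9 10 11 14

Derivation:
I0 add r3 <- r3,r2: IF@1 ID@2 stall=0 (-) EX@3 MEM@4 WB@5
I1 ld r4 <- r5: IF@2 ID@3 stall=0 (-) EX@4 MEM@5 WB@6
I2 sub r1 <- r4,r5: IF@3 ID@4 stall=2 (RAW on I1.r4 (WB@6)) EX@7 MEM@8 WB@9
I3 sub r1 <- r3,r3: IF@4 ID@7 stall=0 (-) EX@8 MEM@9 WB@10
I4 sub r4 <- r3,r2: IF@7 ID@8 stall=0 (-) EX@9 MEM@10 WB@11
I5 sub r1 <- r4,r2: IF@8 ID@9 stall=2 (RAW on I4.r4 (WB@11)) EX@12 MEM@13 WB@14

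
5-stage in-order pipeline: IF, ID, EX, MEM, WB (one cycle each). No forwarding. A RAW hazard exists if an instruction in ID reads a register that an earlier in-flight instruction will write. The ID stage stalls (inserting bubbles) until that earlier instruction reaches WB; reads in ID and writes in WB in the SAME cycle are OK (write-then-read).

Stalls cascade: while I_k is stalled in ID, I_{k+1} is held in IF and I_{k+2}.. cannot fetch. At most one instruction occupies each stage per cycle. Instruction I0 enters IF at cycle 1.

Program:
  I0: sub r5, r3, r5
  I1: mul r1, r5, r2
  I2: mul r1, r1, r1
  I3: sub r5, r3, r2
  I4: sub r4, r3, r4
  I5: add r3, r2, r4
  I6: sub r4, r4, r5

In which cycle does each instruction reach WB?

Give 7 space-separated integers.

I0 sub r5 <- r3,r5: IF@1 ID@2 stall=0 (-) EX@3 MEM@4 WB@5
I1 mul r1 <- r5,r2: IF@2 ID@3 stall=2 (RAW on I0.r5 (WB@5)) EX@6 MEM@7 WB@8
I2 mul r1 <- r1,r1: IF@3 ID@6 stall=2 (RAW on I1.r1 (WB@8)) EX@9 MEM@10 WB@11
I3 sub r5 <- r3,r2: IF@6 ID@9 stall=0 (-) EX@10 MEM@11 WB@12
I4 sub r4 <- r3,r4: IF@9 ID@10 stall=0 (-) EX@11 MEM@12 WB@13
I5 add r3 <- r2,r4: IF@10 ID@11 stall=2 (RAW on I4.r4 (WB@13)) EX@14 MEM@15 WB@16
I6 sub r4 <- r4,r5: IF@11 ID@14 stall=0 (-) EX@15 MEM@16 WB@17

Answer: 5 8 11 12 13 16 17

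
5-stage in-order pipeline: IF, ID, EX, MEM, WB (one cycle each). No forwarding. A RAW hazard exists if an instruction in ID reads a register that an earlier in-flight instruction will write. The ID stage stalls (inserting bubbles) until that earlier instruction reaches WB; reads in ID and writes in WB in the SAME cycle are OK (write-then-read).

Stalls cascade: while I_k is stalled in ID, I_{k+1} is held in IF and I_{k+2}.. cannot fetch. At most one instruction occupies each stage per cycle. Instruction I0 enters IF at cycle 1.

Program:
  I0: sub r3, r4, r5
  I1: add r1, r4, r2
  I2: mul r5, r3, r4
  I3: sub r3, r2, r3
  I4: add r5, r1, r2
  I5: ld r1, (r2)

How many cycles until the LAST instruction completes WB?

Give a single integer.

I0 sub r3 <- r4,r5: IF@1 ID@2 stall=0 (-) EX@3 MEM@4 WB@5
I1 add r1 <- r4,r2: IF@2 ID@3 stall=0 (-) EX@4 MEM@5 WB@6
I2 mul r5 <- r3,r4: IF@3 ID@4 stall=1 (RAW on I0.r3 (WB@5)) EX@6 MEM@7 WB@8
I3 sub r3 <- r2,r3: IF@4 ID@6 stall=0 (-) EX@7 MEM@8 WB@9
I4 add r5 <- r1,r2: IF@6 ID@7 stall=0 (-) EX@8 MEM@9 WB@10
I5 ld r1 <- r2: IF@7 ID@8 stall=0 (-) EX@9 MEM@10 WB@11

Answer: 11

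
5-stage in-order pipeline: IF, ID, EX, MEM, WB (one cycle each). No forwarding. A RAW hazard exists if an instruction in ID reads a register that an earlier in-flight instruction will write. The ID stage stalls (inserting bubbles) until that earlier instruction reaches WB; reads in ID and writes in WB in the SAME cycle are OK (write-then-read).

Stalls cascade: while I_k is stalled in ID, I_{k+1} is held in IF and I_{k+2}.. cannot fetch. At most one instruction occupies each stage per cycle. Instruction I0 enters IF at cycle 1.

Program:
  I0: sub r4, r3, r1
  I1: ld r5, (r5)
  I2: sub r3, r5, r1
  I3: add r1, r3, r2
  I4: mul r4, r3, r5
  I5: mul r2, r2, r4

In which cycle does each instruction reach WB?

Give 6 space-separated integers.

Answer: 5 6 9 12 13 16

Derivation:
I0 sub r4 <- r3,r1: IF@1 ID@2 stall=0 (-) EX@3 MEM@4 WB@5
I1 ld r5 <- r5: IF@2 ID@3 stall=0 (-) EX@4 MEM@5 WB@6
I2 sub r3 <- r5,r1: IF@3 ID@4 stall=2 (RAW on I1.r5 (WB@6)) EX@7 MEM@8 WB@9
I3 add r1 <- r3,r2: IF@4 ID@7 stall=2 (RAW on I2.r3 (WB@9)) EX@10 MEM@11 WB@12
I4 mul r4 <- r3,r5: IF@7 ID@10 stall=0 (-) EX@11 MEM@12 WB@13
I5 mul r2 <- r2,r4: IF@10 ID@11 stall=2 (RAW on I4.r4 (WB@13)) EX@14 MEM@15 WB@16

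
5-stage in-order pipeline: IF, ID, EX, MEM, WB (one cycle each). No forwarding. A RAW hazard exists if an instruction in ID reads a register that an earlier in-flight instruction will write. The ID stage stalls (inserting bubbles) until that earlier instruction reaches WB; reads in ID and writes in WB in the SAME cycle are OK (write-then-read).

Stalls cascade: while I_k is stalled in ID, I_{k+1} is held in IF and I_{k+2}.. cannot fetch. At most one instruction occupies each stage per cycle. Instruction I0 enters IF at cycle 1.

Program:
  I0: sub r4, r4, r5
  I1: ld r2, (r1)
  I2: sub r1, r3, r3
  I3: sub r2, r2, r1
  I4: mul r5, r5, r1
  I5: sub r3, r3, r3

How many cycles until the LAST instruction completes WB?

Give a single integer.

I0 sub r4 <- r4,r5: IF@1 ID@2 stall=0 (-) EX@3 MEM@4 WB@5
I1 ld r2 <- r1: IF@2 ID@3 stall=0 (-) EX@4 MEM@5 WB@6
I2 sub r1 <- r3,r3: IF@3 ID@4 stall=0 (-) EX@5 MEM@6 WB@7
I3 sub r2 <- r2,r1: IF@4 ID@5 stall=2 (RAW on I2.r1 (WB@7)) EX@8 MEM@9 WB@10
I4 mul r5 <- r5,r1: IF@5 ID@8 stall=0 (-) EX@9 MEM@10 WB@11
I5 sub r3 <- r3,r3: IF@8 ID@9 stall=0 (-) EX@10 MEM@11 WB@12

Answer: 12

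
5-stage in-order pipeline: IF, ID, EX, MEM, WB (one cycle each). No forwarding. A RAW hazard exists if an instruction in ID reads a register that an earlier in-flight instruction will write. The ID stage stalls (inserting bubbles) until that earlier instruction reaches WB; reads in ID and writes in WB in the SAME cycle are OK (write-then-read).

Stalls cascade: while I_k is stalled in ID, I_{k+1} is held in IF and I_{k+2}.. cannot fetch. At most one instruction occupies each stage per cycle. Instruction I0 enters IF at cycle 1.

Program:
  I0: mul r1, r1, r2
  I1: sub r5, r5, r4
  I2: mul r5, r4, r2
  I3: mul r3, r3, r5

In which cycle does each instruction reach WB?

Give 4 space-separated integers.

I0 mul r1 <- r1,r2: IF@1 ID@2 stall=0 (-) EX@3 MEM@4 WB@5
I1 sub r5 <- r5,r4: IF@2 ID@3 stall=0 (-) EX@4 MEM@5 WB@6
I2 mul r5 <- r4,r2: IF@3 ID@4 stall=0 (-) EX@5 MEM@6 WB@7
I3 mul r3 <- r3,r5: IF@4 ID@5 stall=2 (RAW on I2.r5 (WB@7)) EX@8 MEM@9 WB@10

Answer: 5 6 7 10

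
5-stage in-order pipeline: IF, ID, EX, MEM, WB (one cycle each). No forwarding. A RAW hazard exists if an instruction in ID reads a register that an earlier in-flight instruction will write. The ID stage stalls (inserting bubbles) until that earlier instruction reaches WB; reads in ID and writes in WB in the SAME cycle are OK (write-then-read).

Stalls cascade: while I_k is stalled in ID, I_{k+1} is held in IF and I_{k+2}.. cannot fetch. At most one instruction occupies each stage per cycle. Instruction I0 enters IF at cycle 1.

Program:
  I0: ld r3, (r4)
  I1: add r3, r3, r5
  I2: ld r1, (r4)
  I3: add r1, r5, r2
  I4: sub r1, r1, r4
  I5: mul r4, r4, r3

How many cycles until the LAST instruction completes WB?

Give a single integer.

Answer: 14

Derivation:
I0 ld r3 <- r4: IF@1 ID@2 stall=0 (-) EX@3 MEM@4 WB@5
I1 add r3 <- r3,r5: IF@2 ID@3 stall=2 (RAW on I0.r3 (WB@5)) EX@6 MEM@7 WB@8
I2 ld r1 <- r4: IF@3 ID@6 stall=0 (-) EX@7 MEM@8 WB@9
I3 add r1 <- r5,r2: IF@6 ID@7 stall=0 (-) EX@8 MEM@9 WB@10
I4 sub r1 <- r1,r4: IF@7 ID@8 stall=2 (RAW on I3.r1 (WB@10)) EX@11 MEM@12 WB@13
I5 mul r4 <- r4,r3: IF@8 ID@11 stall=0 (-) EX@12 MEM@13 WB@14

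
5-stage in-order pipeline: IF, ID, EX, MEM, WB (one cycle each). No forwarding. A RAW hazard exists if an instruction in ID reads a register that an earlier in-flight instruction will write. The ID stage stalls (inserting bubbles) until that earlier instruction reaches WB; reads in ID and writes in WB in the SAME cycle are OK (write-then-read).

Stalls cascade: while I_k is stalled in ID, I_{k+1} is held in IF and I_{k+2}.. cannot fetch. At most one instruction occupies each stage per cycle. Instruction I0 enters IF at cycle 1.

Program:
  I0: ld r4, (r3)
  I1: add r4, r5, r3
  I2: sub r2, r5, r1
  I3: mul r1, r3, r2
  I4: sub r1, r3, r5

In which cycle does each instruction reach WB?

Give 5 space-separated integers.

Answer: 5 6 7 10 11

Derivation:
I0 ld r4 <- r3: IF@1 ID@2 stall=0 (-) EX@3 MEM@4 WB@5
I1 add r4 <- r5,r3: IF@2 ID@3 stall=0 (-) EX@4 MEM@5 WB@6
I2 sub r2 <- r5,r1: IF@3 ID@4 stall=0 (-) EX@5 MEM@6 WB@7
I3 mul r1 <- r3,r2: IF@4 ID@5 stall=2 (RAW on I2.r2 (WB@7)) EX@8 MEM@9 WB@10
I4 sub r1 <- r3,r5: IF@5 ID@8 stall=0 (-) EX@9 MEM@10 WB@11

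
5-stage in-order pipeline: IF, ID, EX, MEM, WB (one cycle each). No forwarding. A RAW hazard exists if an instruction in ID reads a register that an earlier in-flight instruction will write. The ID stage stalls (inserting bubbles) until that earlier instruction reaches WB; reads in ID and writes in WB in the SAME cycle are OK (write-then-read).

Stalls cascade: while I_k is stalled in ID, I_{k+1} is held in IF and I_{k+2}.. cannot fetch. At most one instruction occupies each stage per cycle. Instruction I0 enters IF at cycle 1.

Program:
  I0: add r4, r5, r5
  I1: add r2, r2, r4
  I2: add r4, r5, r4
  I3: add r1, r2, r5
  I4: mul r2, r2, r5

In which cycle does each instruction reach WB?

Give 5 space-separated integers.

I0 add r4 <- r5,r5: IF@1 ID@2 stall=0 (-) EX@3 MEM@4 WB@5
I1 add r2 <- r2,r4: IF@2 ID@3 stall=2 (RAW on I0.r4 (WB@5)) EX@6 MEM@7 WB@8
I2 add r4 <- r5,r4: IF@3 ID@6 stall=0 (-) EX@7 MEM@8 WB@9
I3 add r1 <- r2,r5: IF@6 ID@7 stall=1 (RAW on I1.r2 (WB@8)) EX@9 MEM@10 WB@11
I4 mul r2 <- r2,r5: IF@7 ID@9 stall=0 (-) EX@10 MEM@11 WB@12

Answer: 5 8 9 11 12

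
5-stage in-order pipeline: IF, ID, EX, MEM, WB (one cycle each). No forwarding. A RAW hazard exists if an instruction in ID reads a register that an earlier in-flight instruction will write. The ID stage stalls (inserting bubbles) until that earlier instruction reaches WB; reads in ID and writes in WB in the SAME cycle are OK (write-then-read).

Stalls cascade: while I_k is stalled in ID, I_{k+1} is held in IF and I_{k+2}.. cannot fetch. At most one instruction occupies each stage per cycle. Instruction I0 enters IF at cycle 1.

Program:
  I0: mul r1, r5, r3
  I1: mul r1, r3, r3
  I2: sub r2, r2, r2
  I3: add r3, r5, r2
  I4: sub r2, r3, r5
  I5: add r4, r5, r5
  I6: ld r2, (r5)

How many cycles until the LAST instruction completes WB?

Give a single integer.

I0 mul r1 <- r5,r3: IF@1 ID@2 stall=0 (-) EX@3 MEM@4 WB@5
I1 mul r1 <- r3,r3: IF@2 ID@3 stall=0 (-) EX@4 MEM@5 WB@6
I2 sub r2 <- r2,r2: IF@3 ID@4 stall=0 (-) EX@5 MEM@6 WB@7
I3 add r3 <- r5,r2: IF@4 ID@5 stall=2 (RAW on I2.r2 (WB@7)) EX@8 MEM@9 WB@10
I4 sub r2 <- r3,r5: IF@5 ID@8 stall=2 (RAW on I3.r3 (WB@10)) EX@11 MEM@12 WB@13
I5 add r4 <- r5,r5: IF@8 ID@11 stall=0 (-) EX@12 MEM@13 WB@14
I6 ld r2 <- r5: IF@11 ID@12 stall=0 (-) EX@13 MEM@14 WB@15

Answer: 15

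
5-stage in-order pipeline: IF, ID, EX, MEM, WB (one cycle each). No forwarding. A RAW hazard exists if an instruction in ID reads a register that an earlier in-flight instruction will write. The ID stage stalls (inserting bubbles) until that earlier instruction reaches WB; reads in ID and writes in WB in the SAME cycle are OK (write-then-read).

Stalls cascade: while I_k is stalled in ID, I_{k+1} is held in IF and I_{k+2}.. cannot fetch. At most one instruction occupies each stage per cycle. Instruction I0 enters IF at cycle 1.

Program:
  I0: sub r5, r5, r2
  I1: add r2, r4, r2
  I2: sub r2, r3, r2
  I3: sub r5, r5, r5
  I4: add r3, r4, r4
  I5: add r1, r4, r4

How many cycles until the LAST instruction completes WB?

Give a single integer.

Answer: 12

Derivation:
I0 sub r5 <- r5,r2: IF@1 ID@2 stall=0 (-) EX@3 MEM@4 WB@5
I1 add r2 <- r4,r2: IF@2 ID@3 stall=0 (-) EX@4 MEM@5 WB@6
I2 sub r2 <- r3,r2: IF@3 ID@4 stall=2 (RAW on I1.r2 (WB@6)) EX@7 MEM@8 WB@9
I3 sub r5 <- r5,r5: IF@4 ID@7 stall=0 (-) EX@8 MEM@9 WB@10
I4 add r3 <- r4,r4: IF@7 ID@8 stall=0 (-) EX@9 MEM@10 WB@11
I5 add r1 <- r4,r4: IF@8 ID@9 stall=0 (-) EX@10 MEM@11 WB@12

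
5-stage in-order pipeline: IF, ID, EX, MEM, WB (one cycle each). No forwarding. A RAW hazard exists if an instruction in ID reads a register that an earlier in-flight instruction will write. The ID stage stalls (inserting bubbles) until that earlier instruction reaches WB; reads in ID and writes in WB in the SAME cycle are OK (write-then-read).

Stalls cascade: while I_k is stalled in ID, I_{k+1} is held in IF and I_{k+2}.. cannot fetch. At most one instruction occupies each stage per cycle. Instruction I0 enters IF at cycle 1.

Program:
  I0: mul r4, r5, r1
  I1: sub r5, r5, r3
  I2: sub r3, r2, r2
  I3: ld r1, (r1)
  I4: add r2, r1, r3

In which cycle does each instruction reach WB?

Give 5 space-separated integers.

Answer: 5 6 7 8 11

Derivation:
I0 mul r4 <- r5,r1: IF@1 ID@2 stall=0 (-) EX@3 MEM@4 WB@5
I1 sub r5 <- r5,r3: IF@2 ID@3 stall=0 (-) EX@4 MEM@5 WB@6
I2 sub r3 <- r2,r2: IF@3 ID@4 stall=0 (-) EX@5 MEM@6 WB@7
I3 ld r1 <- r1: IF@4 ID@5 stall=0 (-) EX@6 MEM@7 WB@8
I4 add r2 <- r1,r3: IF@5 ID@6 stall=2 (RAW on I3.r1 (WB@8)) EX@9 MEM@10 WB@11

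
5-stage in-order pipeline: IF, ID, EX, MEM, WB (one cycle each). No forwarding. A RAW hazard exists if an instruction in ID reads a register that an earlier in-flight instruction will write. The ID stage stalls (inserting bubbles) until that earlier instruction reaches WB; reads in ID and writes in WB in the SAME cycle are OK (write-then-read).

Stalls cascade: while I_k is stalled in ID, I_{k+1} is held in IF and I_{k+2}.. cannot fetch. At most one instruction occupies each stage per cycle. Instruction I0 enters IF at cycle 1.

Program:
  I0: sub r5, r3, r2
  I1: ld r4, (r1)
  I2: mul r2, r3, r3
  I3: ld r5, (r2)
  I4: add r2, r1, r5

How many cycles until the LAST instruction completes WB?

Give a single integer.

I0 sub r5 <- r3,r2: IF@1 ID@2 stall=0 (-) EX@3 MEM@4 WB@5
I1 ld r4 <- r1: IF@2 ID@3 stall=0 (-) EX@4 MEM@5 WB@6
I2 mul r2 <- r3,r3: IF@3 ID@4 stall=0 (-) EX@5 MEM@6 WB@7
I3 ld r5 <- r2: IF@4 ID@5 stall=2 (RAW on I2.r2 (WB@7)) EX@8 MEM@9 WB@10
I4 add r2 <- r1,r5: IF@5 ID@8 stall=2 (RAW on I3.r5 (WB@10)) EX@11 MEM@12 WB@13

Answer: 13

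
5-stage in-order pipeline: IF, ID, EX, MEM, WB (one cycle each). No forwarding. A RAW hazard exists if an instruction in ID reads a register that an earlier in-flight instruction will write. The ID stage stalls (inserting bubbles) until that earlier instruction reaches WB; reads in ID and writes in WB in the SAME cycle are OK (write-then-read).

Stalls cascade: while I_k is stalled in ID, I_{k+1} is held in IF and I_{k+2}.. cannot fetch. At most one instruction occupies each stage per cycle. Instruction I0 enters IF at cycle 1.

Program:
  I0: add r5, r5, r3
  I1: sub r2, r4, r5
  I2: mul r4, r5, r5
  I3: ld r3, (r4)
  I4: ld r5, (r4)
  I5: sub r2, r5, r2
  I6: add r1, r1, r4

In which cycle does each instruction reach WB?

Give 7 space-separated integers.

I0 add r5 <- r5,r3: IF@1 ID@2 stall=0 (-) EX@3 MEM@4 WB@5
I1 sub r2 <- r4,r5: IF@2 ID@3 stall=2 (RAW on I0.r5 (WB@5)) EX@6 MEM@7 WB@8
I2 mul r4 <- r5,r5: IF@3 ID@6 stall=0 (-) EX@7 MEM@8 WB@9
I3 ld r3 <- r4: IF@6 ID@7 stall=2 (RAW on I2.r4 (WB@9)) EX@10 MEM@11 WB@12
I4 ld r5 <- r4: IF@7 ID@10 stall=0 (-) EX@11 MEM@12 WB@13
I5 sub r2 <- r5,r2: IF@10 ID@11 stall=2 (RAW on I4.r5 (WB@13)) EX@14 MEM@15 WB@16
I6 add r1 <- r1,r4: IF@11 ID@14 stall=0 (-) EX@15 MEM@16 WB@17

Answer: 5 8 9 12 13 16 17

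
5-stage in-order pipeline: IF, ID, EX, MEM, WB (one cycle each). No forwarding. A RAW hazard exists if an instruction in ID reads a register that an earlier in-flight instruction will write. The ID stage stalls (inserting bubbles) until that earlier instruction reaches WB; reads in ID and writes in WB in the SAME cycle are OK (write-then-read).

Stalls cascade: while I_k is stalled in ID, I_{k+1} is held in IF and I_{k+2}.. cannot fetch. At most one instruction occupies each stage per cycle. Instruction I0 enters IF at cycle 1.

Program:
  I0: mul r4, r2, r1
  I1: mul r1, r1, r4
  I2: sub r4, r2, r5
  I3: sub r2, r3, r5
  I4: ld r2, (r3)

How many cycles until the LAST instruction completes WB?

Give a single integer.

Answer: 11

Derivation:
I0 mul r4 <- r2,r1: IF@1 ID@2 stall=0 (-) EX@3 MEM@4 WB@5
I1 mul r1 <- r1,r4: IF@2 ID@3 stall=2 (RAW on I0.r4 (WB@5)) EX@6 MEM@7 WB@8
I2 sub r4 <- r2,r5: IF@3 ID@6 stall=0 (-) EX@7 MEM@8 WB@9
I3 sub r2 <- r3,r5: IF@6 ID@7 stall=0 (-) EX@8 MEM@9 WB@10
I4 ld r2 <- r3: IF@7 ID@8 stall=0 (-) EX@9 MEM@10 WB@11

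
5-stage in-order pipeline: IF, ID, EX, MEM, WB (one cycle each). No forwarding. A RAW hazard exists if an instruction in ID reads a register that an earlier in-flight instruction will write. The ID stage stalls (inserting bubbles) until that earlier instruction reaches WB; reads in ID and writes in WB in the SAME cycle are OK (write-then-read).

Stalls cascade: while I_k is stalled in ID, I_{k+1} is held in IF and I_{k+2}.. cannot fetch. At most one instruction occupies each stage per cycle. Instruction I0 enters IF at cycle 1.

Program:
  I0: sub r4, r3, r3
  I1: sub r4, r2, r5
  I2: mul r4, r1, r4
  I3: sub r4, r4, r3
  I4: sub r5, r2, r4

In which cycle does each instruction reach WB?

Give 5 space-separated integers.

I0 sub r4 <- r3,r3: IF@1 ID@2 stall=0 (-) EX@3 MEM@4 WB@5
I1 sub r4 <- r2,r5: IF@2 ID@3 stall=0 (-) EX@4 MEM@5 WB@6
I2 mul r4 <- r1,r4: IF@3 ID@4 stall=2 (RAW on I1.r4 (WB@6)) EX@7 MEM@8 WB@9
I3 sub r4 <- r4,r3: IF@4 ID@7 stall=2 (RAW on I2.r4 (WB@9)) EX@10 MEM@11 WB@12
I4 sub r5 <- r2,r4: IF@7 ID@10 stall=2 (RAW on I3.r4 (WB@12)) EX@13 MEM@14 WB@15

Answer: 5 6 9 12 15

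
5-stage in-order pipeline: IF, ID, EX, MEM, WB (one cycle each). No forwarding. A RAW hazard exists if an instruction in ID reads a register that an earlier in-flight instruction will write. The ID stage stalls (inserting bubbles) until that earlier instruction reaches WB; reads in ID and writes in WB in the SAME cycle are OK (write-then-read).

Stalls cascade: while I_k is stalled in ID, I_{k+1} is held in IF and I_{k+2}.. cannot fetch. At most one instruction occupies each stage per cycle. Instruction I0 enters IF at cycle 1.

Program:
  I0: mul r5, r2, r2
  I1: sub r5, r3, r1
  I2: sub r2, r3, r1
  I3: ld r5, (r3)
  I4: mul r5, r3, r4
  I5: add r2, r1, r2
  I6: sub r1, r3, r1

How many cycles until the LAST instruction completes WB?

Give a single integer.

Answer: 11

Derivation:
I0 mul r5 <- r2,r2: IF@1 ID@2 stall=0 (-) EX@3 MEM@4 WB@5
I1 sub r5 <- r3,r1: IF@2 ID@3 stall=0 (-) EX@4 MEM@5 WB@6
I2 sub r2 <- r3,r1: IF@3 ID@4 stall=0 (-) EX@5 MEM@6 WB@7
I3 ld r5 <- r3: IF@4 ID@5 stall=0 (-) EX@6 MEM@7 WB@8
I4 mul r5 <- r3,r4: IF@5 ID@6 stall=0 (-) EX@7 MEM@8 WB@9
I5 add r2 <- r1,r2: IF@6 ID@7 stall=0 (-) EX@8 MEM@9 WB@10
I6 sub r1 <- r3,r1: IF@7 ID@8 stall=0 (-) EX@9 MEM@10 WB@11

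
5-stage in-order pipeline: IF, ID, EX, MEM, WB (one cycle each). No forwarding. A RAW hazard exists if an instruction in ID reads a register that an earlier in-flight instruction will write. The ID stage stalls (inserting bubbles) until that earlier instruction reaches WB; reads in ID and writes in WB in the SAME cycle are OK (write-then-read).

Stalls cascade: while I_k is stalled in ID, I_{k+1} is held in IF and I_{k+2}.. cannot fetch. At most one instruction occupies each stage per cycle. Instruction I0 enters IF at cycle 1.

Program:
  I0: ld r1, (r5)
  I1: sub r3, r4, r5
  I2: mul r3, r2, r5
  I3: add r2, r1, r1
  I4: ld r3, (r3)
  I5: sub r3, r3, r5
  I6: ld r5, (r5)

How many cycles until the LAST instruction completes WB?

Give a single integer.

Answer: 14

Derivation:
I0 ld r1 <- r5: IF@1 ID@2 stall=0 (-) EX@3 MEM@4 WB@5
I1 sub r3 <- r4,r5: IF@2 ID@3 stall=0 (-) EX@4 MEM@5 WB@6
I2 mul r3 <- r2,r5: IF@3 ID@4 stall=0 (-) EX@5 MEM@6 WB@7
I3 add r2 <- r1,r1: IF@4 ID@5 stall=0 (-) EX@6 MEM@7 WB@8
I4 ld r3 <- r3: IF@5 ID@6 stall=1 (RAW on I2.r3 (WB@7)) EX@8 MEM@9 WB@10
I5 sub r3 <- r3,r5: IF@6 ID@8 stall=2 (RAW on I4.r3 (WB@10)) EX@11 MEM@12 WB@13
I6 ld r5 <- r5: IF@8 ID@11 stall=0 (-) EX@12 MEM@13 WB@14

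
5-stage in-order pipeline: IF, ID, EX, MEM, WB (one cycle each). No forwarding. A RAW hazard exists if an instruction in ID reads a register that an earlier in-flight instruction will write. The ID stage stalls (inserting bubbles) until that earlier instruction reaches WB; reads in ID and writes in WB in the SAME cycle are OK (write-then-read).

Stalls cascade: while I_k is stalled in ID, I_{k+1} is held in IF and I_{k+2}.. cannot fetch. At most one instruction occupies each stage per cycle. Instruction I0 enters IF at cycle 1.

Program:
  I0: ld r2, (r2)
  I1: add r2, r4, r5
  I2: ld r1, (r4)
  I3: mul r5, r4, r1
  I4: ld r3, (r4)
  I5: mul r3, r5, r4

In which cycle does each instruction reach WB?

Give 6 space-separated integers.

Answer: 5 6 7 10 11 13

Derivation:
I0 ld r2 <- r2: IF@1 ID@2 stall=0 (-) EX@3 MEM@4 WB@5
I1 add r2 <- r4,r5: IF@2 ID@3 stall=0 (-) EX@4 MEM@5 WB@6
I2 ld r1 <- r4: IF@3 ID@4 stall=0 (-) EX@5 MEM@6 WB@7
I3 mul r5 <- r4,r1: IF@4 ID@5 stall=2 (RAW on I2.r1 (WB@7)) EX@8 MEM@9 WB@10
I4 ld r3 <- r4: IF@5 ID@8 stall=0 (-) EX@9 MEM@10 WB@11
I5 mul r3 <- r5,r4: IF@8 ID@9 stall=1 (RAW on I3.r5 (WB@10)) EX@11 MEM@12 WB@13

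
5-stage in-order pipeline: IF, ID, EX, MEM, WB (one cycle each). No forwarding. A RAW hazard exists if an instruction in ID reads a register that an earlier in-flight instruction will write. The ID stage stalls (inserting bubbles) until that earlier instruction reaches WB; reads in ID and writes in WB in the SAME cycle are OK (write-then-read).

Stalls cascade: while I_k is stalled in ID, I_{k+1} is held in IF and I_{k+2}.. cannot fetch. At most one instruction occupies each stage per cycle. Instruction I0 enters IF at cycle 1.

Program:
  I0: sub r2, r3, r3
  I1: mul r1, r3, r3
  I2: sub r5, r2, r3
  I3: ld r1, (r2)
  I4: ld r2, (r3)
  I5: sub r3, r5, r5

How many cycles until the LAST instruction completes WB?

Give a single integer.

I0 sub r2 <- r3,r3: IF@1 ID@2 stall=0 (-) EX@3 MEM@4 WB@5
I1 mul r1 <- r3,r3: IF@2 ID@3 stall=0 (-) EX@4 MEM@5 WB@6
I2 sub r5 <- r2,r3: IF@3 ID@4 stall=1 (RAW on I0.r2 (WB@5)) EX@6 MEM@7 WB@8
I3 ld r1 <- r2: IF@4 ID@6 stall=0 (-) EX@7 MEM@8 WB@9
I4 ld r2 <- r3: IF@6 ID@7 stall=0 (-) EX@8 MEM@9 WB@10
I5 sub r3 <- r5,r5: IF@7 ID@8 stall=0 (-) EX@9 MEM@10 WB@11

Answer: 11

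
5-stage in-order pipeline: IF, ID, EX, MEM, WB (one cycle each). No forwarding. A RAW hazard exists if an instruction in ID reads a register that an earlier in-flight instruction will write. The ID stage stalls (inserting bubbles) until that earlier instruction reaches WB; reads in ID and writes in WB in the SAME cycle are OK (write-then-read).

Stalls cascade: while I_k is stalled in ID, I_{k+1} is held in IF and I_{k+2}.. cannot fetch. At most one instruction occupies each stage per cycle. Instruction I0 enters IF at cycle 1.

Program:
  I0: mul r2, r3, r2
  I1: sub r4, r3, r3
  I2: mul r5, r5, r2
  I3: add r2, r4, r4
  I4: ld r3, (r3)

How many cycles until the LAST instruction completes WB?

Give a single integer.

Answer: 10

Derivation:
I0 mul r2 <- r3,r2: IF@1 ID@2 stall=0 (-) EX@3 MEM@4 WB@5
I1 sub r4 <- r3,r3: IF@2 ID@3 stall=0 (-) EX@4 MEM@5 WB@6
I2 mul r5 <- r5,r2: IF@3 ID@4 stall=1 (RAW on I0.r2 (WB@5)) EX@6 MEM@7 WB@8
I3 add r2 <- r4,r4: IF@4 ID@6 stall=0 (-) EX@7 MEM@8 WB@9
I4 ld r3 <- r3: IF@6 ID@7 stall=0 (-) EX@8 MEM@9 WB@10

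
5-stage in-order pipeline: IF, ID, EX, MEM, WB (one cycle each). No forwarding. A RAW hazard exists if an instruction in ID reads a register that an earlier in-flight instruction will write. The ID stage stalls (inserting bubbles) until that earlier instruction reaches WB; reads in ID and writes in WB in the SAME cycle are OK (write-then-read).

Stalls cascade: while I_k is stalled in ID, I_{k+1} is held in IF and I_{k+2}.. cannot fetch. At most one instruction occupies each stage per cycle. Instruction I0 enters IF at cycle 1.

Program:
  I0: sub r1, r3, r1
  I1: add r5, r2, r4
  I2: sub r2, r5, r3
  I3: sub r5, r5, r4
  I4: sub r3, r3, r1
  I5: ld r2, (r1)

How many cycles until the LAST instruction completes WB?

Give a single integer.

Answer: 12

Derivation:
I0 sub r1 <- r3,r1: IF@1 ID@2 stall=0 (-) EX@3 MEM@4 WB@5
I1 add r5 <- r2,r4: IF@2 ID@3 stall=0 (-) EX@4 MEM@5 WB@6
I2 sub r2 <- r5,r3: IF@3 ID@4 stall=2 (RAW on I1.r5 (WB@6)) EX@7 MEM@8 WB@9
I3 sub r5 <- r5,r4: IF@4 ID@7 stall=0 (-) EX@8 MEM@9 WB@10
I4 sub r3 <- r3,r1: IF@7 ID@8 stall=0 (-) EX@9 MEM@10 WB@11
I5 ld r2 <- r1: IF@8 ID@9 stall=0 (-) EX@10 MEM@11 WB@12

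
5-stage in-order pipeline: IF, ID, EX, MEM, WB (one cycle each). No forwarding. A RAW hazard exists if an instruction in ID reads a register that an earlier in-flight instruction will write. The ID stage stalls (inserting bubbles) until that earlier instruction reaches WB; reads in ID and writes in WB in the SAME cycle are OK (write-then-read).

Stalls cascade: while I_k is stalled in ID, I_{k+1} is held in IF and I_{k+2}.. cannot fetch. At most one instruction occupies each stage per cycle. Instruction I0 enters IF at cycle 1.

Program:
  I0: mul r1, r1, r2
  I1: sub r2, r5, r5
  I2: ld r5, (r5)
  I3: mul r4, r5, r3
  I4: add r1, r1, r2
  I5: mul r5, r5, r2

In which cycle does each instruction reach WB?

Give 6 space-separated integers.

I0 mul r1 <- r1,r2: IF@1 ID@2 stall=0 (-) EX@3 MEM@4 WB@5
I1 sub r2 <- r5,r5: IF@2 ID@3 stall=0 (-) EX@4 MEM@5 WB@6
I2 ld r5 <- r5: IF@3 ID@4 stall=0 (-) EX@5 MEM@6 WB@7
I3 mul r4 <- r5,r3: IF@4 ID@5 stall=2 (RAW on I2.r5 (WB@7)) EX@8 MEM@9 WB@10
I4 add r1 <- r1,r2: IF@5 ID@8 stall=0 (-) EX@9 MEM@10 WB@11
I5 mul r5 <- r5,r2: IF@8 ID@9 stall=0 (-) EX@10 MEM@11 WB@12

Answer: 5 6 7 10 11 12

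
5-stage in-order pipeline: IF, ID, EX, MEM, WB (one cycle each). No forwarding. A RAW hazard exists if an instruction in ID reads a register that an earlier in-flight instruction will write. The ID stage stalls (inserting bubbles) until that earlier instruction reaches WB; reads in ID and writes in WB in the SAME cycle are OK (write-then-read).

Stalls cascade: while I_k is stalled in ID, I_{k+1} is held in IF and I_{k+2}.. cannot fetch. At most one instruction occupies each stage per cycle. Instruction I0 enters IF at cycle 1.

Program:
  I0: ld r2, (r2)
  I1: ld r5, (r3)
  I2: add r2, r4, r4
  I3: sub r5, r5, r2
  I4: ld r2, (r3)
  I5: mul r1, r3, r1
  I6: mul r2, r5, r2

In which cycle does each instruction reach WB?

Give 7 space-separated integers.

Answer: 5 6 7 10 11 12 14

Derivation:
I0 ld r2 <- r2: IF@1 ID@2 stall=0 (-) EX@3 MEM@4 WB@5
I1 ld r5 <- r3: IF@2 ID@3 stall=0 (-) EX@4 MEM@5 WB@6
I2 add r2 <- r4,r4: IF@3 ID@4 stall=0 (-) EX@5 MEM@6 WB@7
I3 sub r5 <- r5,r2: IF@4 ID@5 stall=2 (RAW on I2.r2 (WB@7)) EX@8 MEM@9 WB@10
I4 ld r2 <- r3: IF@5 ID@8 stall=0 (-) EX@9 MEM@10 WB@11
I5 mul r1 <- r3,r1: IF@8 ID@9 stall=0 (-) EX@10 MEM@11 WB@12
I6 mul r2 <- r5,r2: IF@9 ID@10 stall=1 (RAW on I4.r2 (WB@11)) EX@12 MEM@13 WB@14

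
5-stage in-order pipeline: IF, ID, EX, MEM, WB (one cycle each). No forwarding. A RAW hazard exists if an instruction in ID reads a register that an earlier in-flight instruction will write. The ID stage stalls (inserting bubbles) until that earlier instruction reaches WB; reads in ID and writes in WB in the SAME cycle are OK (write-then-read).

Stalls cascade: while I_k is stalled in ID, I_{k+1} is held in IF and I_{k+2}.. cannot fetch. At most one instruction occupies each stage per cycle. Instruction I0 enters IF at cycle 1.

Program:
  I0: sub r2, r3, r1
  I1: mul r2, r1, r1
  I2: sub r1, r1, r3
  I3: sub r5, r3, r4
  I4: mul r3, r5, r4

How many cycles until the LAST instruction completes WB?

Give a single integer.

Answer: 11

Derivation:
I0 sub r2 <- r3,r1: IF@1 ID@2 stall=0 (-) EX@3 MEM@4 WB@5
I1 mul r2 <- r1,r1: IF@2 ID@3 stall=0 (-) EX@4 MEM@5 WB@6
I2 sub r1 <- r1,r3: IF@3 ID@4 stall=0 (-) EX@5 MEM@6 WB@7
I3 sub r5 <- r3,r4: IF@4 ID@5 stall=0 (-) EX@6 MEM@7 WB@8
I4 mul r3 <- r5,r4: IF@5 ID@6 stall=2 (RAW on I3.r5 (WB@8)) EX@9 MEM@10 WB@11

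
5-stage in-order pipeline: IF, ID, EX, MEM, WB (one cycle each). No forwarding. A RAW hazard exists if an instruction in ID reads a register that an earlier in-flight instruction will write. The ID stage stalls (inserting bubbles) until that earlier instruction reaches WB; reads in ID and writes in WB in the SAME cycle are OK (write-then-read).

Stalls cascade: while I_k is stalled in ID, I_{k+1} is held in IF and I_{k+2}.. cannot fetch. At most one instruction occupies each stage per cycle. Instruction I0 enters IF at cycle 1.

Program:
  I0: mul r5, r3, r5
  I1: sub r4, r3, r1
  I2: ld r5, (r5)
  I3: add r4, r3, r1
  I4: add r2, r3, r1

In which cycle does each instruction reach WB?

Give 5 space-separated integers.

Answer: 5 6 8 9 10

Derivation:
I0 mul r5 <- r3,r5: IF@1 ID@2 stall=0 (-) EX@3 MEM@4 WB@5
I1 sub r4 <- r3,r1: IF@2 ID@3 stall=0 (-) EX@4 MEM@5 WB@6
I2 ld r5 <- r5: IF@3 ID@4 stall=1 (RAW on I0.r5 (WB@5)) EX@6 MEM@7 WB@8
I3 add r4 <- r3,r1: IF@4 ID@6 stall=0 (-) EX@7 MEM@8 WB@9
I4 add r2 <- r3,r1: IF@6 ID@7 stall=0 (-) EX@8 MEM@9 WB@10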